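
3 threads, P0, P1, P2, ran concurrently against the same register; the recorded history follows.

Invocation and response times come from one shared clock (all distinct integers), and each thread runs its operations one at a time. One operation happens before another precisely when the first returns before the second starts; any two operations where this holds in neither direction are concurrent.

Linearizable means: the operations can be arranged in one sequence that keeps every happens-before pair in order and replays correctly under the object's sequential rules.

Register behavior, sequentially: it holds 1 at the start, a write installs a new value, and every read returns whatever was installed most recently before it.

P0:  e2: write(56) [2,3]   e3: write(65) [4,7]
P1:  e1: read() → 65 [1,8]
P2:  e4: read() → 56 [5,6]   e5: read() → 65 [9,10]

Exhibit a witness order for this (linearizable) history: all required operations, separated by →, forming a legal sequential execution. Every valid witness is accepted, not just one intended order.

e2 → e4 → e3 → e1 → e5

1. e2 write(56), leaving value 56
2. e4 read() → 56, leaving value 56
3. e3 write(65), leaving value 65
4. e1 read() → 65, leaving value 65
5. e5 read() → 65, leaving value 65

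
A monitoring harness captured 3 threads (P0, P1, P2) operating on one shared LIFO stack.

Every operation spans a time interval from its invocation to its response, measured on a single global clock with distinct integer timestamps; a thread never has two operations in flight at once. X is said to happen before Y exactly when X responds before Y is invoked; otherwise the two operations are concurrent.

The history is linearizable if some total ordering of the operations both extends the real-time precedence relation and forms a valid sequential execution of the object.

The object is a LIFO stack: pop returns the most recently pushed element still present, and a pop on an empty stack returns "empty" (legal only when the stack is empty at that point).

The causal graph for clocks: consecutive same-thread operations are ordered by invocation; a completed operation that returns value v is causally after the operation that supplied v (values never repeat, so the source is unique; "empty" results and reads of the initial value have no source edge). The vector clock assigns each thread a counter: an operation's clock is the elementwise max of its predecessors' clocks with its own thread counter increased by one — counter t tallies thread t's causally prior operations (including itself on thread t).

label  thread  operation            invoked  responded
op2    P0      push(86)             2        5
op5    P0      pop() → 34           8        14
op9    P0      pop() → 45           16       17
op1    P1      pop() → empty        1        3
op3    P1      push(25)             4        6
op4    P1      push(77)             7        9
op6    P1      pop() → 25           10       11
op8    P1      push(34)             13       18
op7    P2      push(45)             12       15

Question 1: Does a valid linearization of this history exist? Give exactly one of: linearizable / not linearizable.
not linearizable

cut after 13 events: linearizable; cut after 14 events (op5 responds, time 14): not linearizable
6 completed operations, 9 real-time-consistent orders — every LIFO stack replay fails
including or dropping the 2 pending operations (op7, op8) in any combination fails
e.g. op1, op2, op3, op4, op5, op6 (pending dropped): illegal at step 5, since op5 pop() → 34 cannot apply there
e.g. op1, op2, op3, op4, op6, op5 (pending dropped): illegal at step 5, since op6 pop() → 25 cannot apply there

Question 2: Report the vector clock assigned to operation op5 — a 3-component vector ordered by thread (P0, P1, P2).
Answer: (2, 5, 0)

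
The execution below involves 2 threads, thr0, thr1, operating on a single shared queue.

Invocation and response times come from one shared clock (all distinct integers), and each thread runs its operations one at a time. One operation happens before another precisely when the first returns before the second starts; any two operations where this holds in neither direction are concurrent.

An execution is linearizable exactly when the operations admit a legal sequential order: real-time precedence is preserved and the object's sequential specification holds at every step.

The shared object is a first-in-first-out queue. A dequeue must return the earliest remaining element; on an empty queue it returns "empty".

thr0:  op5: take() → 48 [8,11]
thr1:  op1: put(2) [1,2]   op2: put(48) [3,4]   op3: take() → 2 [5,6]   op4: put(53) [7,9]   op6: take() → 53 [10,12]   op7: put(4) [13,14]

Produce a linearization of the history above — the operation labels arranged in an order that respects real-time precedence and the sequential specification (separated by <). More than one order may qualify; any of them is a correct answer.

after step 1 (op1 put(2)): queue <2>
after step 2 (op2 put(48)): queue <2,48>
after step 3 (op3 take() → 2): queue <48>
after step 4 (op4 put(53)): queue <48,53>
after step 5 (op5 take() → 48): queue <53>
after step 6 (op6 take() → 53): queue <>
after step 7 (op7 put(4)): queue <4>

op1 < op2 < op3 < op4 < op5 < op6 < op7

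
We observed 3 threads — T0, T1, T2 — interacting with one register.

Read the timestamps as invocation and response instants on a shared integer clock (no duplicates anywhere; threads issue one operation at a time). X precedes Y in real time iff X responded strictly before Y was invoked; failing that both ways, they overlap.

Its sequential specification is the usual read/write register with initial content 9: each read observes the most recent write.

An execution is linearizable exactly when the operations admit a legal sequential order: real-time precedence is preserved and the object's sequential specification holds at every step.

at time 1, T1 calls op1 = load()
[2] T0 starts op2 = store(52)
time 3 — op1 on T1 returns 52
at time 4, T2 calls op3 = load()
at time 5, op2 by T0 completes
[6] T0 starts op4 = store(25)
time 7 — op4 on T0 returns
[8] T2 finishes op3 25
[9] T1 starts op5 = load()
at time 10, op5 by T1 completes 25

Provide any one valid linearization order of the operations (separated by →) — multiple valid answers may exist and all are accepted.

step 1: op2 store(52) — value 52
step 2: op1 load() → 52 — value 52
step 3: op4 store(25) — value 25
step 4: op3 load() → 25 — value 25
step 5: op5 load() → 25 — value 25

op2 → op1 → op4 → op3 → op5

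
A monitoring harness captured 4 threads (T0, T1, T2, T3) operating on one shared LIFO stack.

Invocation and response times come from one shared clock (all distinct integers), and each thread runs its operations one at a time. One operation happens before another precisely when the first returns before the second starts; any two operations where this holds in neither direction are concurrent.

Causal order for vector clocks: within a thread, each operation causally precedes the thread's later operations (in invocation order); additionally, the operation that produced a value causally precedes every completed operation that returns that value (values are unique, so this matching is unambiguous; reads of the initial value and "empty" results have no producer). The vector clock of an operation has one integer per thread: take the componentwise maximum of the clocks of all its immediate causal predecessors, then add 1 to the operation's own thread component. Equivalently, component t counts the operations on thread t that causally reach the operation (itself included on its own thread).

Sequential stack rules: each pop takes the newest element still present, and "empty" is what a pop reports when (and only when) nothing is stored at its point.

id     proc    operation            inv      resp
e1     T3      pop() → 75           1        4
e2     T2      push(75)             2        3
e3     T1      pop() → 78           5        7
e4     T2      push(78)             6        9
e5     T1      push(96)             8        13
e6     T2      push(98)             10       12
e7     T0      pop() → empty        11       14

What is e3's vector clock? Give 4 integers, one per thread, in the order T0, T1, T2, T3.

e2 (invocation 2): nothing precedes it; T2's component alone gives (0, 0, 1, 0)
e7 (invocation 11): nothing precedes it; T0's component alone gives (1, 0, 0, 0)
e1, invoked 1, takes VC(e2)=(0, 0, 1, 0) under max, adds 1 for T3 → (0, 0, 1, 1)
e4, invoked 6, takes VC(e2)=(0, 0, 1, 0) under max, adds 1 for T2 → (0, 0, 2, 0)
e6, invoked 10, takes VC(e4)=(0, 0, 2, 0) under max, adds 1 for T2 → (0, 0, 3, 0)
e3, invoked 5, takes VC(e4)=(0, 0, 2, 0) under max, adds 1 for T1 → (0, 1, 2, 0)
e5, invoked 8, takes VC(e3)=(0, 1, 2, 0) under max, adds 1 for T1 → (0, 2, 2, 0)
target: VC(e3) = (0, 1, 2, 0)

(0, 1, 2, 0)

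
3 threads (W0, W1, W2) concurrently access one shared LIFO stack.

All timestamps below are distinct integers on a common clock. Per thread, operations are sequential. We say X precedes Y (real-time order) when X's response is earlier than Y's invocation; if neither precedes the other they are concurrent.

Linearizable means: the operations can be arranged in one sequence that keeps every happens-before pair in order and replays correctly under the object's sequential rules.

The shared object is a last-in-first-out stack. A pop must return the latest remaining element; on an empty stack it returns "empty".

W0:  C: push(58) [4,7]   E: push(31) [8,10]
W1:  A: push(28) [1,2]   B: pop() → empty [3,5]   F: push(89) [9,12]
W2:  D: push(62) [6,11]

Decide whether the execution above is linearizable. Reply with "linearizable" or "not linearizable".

not linearizable

events 1..4 are fine; event 5 — the response of B at time 5 — makes the prefix non-linearizable
a single order respects real time; the 2 completed LIFO stack operations fail replay along it
every completion of the 1 pending operation (C) was checked; none linearizes
sample order A, B (pending dropped) stalls at step 2 — B pop() → empty has no legal effect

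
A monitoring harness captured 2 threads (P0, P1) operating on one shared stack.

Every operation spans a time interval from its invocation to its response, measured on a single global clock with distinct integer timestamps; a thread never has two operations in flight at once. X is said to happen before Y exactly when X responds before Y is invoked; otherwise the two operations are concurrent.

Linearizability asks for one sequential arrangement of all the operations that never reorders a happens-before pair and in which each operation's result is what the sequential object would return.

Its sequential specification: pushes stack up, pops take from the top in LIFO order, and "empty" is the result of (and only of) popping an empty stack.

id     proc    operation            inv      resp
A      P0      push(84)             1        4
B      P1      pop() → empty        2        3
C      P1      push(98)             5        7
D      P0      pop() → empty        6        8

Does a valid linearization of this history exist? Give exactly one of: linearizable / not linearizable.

not linearizable

the violation lands at event 8, D's response at time 8: events 1..7 linearize, events 1..8 do not
all 4 real-time-respecting orders fail — 4 completed stack operations, no legal replay
take A, B, C, D: step 2 already fails, because B pop() → empty cannot occur there
take A, B, D, C: step 2 already fails, because B pop() → empty cannot occur there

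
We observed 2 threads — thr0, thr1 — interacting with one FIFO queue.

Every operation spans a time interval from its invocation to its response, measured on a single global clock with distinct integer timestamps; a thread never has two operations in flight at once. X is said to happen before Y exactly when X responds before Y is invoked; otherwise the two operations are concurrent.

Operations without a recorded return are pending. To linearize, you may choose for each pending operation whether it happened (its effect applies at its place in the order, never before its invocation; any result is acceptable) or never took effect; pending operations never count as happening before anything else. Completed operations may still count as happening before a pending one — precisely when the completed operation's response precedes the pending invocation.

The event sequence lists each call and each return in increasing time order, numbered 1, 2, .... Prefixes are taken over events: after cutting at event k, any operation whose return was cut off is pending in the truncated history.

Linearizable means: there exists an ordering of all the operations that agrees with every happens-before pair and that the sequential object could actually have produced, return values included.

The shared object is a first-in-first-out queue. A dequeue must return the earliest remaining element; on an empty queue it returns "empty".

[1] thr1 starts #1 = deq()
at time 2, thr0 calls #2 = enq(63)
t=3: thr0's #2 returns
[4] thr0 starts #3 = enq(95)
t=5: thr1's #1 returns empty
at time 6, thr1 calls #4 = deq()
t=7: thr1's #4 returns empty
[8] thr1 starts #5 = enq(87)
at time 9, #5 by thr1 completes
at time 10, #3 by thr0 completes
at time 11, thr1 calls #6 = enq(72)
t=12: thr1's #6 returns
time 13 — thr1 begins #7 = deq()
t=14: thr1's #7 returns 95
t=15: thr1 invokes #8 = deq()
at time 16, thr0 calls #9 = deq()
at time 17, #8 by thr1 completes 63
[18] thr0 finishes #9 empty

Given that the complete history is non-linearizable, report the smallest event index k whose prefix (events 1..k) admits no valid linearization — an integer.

events 1..6 are linearizable, e.g. via #1, #2:
step 1: #1 deq() → empty — queue <>
step 2: #2 enq(63) — queue <63>
at event 7 (#4's time-7 response) nothing linearizes any more
including or dropping the 1 pending operation (#3) in any combination fails
take #1, #2, #4 (pending dropped): step 3 already fails, because #4 deq() → empty cannot occur there
take #2, #1, #4 (pending dropped): step 2 already fails, because #1 deq() → empty cannot occur there

7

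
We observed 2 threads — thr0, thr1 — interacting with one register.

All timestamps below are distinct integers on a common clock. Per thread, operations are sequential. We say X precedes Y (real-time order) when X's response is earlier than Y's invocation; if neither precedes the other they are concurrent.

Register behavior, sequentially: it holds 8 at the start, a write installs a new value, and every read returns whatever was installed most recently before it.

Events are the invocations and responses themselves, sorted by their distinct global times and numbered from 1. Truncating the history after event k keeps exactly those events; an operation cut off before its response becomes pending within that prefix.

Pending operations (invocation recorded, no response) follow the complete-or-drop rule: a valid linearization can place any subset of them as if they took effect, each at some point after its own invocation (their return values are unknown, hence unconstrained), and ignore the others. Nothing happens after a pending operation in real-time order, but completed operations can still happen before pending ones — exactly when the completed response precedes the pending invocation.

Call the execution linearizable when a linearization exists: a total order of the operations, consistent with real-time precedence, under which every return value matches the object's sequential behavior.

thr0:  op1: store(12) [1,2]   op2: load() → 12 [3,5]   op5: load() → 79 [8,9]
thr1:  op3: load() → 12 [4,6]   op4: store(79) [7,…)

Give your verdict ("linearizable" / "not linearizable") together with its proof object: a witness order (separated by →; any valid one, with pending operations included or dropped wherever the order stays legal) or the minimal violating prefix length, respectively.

step 1: op1 store(12) — value 12
step 2: op2 load() → 12 — value 12
step 3: op3 load() → 12 — value 12
step 4: op4 store(79) (pending, included) — value 79
step 5: op5 load() → 79 — value 79

linearizable — witness: op1 → op2 → op3 → op4 → op5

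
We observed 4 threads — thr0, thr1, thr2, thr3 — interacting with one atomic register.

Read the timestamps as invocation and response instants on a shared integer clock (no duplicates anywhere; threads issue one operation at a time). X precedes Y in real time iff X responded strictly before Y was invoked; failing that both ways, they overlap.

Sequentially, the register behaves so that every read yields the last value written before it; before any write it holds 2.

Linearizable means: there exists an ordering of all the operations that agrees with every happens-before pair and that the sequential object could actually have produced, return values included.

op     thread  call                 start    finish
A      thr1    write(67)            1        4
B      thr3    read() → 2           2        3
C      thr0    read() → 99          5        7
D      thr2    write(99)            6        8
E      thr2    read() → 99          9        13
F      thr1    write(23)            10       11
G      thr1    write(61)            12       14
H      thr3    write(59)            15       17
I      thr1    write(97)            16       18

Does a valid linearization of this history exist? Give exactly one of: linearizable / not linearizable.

linearizable

witness order: B, A, D, C, E, F, G, H, I
1. B read() → 2, leaving value 2
2. A write(67), leaving value 67
3. D write(99), leaving value 99
4. C read() → 99, leaving value 99
5. E read() → 99, leaving value 99
6. F write(23), leaving value 23
7. G write(61), leaving value 61
8. H write(59), leaving value 59
9. I write(97), leaving value 97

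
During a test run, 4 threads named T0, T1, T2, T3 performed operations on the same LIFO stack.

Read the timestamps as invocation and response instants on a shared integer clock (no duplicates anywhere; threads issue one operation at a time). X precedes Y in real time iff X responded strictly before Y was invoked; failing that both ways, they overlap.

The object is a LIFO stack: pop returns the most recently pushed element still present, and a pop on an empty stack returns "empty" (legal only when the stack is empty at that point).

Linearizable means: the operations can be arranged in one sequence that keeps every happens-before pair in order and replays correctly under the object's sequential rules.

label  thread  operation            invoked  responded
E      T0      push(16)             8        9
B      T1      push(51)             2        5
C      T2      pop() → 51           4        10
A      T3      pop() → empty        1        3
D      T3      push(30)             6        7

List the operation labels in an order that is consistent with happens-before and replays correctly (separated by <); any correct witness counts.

after step 1 (A pop() → empty): stack <>
after step 2 (B push(51)): stack <51>
after step 3 (C pop() → 51): stack <>
after step 4 (D push(30)): stack <30>
after step 5 (E push(16)): stack <30,16>

A < B < C < D < E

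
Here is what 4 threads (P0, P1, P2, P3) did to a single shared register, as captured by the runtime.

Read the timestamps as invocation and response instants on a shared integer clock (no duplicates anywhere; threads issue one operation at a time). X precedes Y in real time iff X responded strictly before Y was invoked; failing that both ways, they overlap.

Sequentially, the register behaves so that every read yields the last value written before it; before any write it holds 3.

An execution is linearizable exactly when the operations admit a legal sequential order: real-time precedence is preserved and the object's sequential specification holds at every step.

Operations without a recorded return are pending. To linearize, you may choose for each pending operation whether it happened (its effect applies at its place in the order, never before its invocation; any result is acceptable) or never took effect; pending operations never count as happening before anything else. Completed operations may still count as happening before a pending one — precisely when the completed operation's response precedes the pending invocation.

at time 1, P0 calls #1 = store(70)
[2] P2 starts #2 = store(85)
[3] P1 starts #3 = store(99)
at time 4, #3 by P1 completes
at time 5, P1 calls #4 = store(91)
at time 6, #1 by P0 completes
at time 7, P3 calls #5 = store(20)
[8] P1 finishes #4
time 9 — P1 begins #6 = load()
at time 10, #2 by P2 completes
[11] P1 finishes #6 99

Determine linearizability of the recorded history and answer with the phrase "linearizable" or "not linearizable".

cut after 10 events: linearizable; cut after 11 events (#6 responds, time 11): not linearizable
15 orders of the 5 completed register ops respect real time; none is legal
every completion of the 1 pending operation (#5) was checked; none linearizes
e.g. #1, #2, #3, #4, #6 (pending dropped): illegal at step 5, since #6 load() → 99 cannot apply there
e.g. #1, #3, #2, #4, #6 (pending dropped): illegal at step 5, since #6 load() → 99 cannot apply there

not linearizable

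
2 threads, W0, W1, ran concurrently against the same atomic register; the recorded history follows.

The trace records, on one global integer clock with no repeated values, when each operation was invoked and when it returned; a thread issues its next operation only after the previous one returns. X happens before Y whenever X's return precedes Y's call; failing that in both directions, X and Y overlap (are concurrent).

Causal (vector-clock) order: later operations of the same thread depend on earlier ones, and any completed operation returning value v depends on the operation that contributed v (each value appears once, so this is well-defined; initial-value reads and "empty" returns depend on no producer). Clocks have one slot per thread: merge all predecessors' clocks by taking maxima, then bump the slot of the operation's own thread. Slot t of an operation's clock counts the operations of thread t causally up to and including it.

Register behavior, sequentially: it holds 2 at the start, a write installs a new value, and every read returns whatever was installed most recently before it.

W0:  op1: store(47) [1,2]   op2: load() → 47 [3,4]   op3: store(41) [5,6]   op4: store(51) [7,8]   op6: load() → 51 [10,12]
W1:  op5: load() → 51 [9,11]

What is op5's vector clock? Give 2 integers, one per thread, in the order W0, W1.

VC(op1, invoked at 1): no causal predecessors; +1 on W0 → (1, 0)
op2 (invocation 3): componentwise max over VC(op1)=(1, 0), +1 at W0, giving (2, 0)
op3 (invocation 5): componentwise max over VC(op2)=(2, 0), +1 at W0, giving (3, 0)
op4 (invocation 7): componentwise max over VC(op3)=(3, 0), +1 at W0, giving (4, 0)
op5 (invocation 9): componentwise max over VC(op4)=(4, 0), +1 at W1, giving (4, 1)
op6 (invocation 10): componentwise max over VC(op4)=(4, 0), +1 at W0, giving (5, 0)
target: VC(op5) = (4, 1)

(4, 1)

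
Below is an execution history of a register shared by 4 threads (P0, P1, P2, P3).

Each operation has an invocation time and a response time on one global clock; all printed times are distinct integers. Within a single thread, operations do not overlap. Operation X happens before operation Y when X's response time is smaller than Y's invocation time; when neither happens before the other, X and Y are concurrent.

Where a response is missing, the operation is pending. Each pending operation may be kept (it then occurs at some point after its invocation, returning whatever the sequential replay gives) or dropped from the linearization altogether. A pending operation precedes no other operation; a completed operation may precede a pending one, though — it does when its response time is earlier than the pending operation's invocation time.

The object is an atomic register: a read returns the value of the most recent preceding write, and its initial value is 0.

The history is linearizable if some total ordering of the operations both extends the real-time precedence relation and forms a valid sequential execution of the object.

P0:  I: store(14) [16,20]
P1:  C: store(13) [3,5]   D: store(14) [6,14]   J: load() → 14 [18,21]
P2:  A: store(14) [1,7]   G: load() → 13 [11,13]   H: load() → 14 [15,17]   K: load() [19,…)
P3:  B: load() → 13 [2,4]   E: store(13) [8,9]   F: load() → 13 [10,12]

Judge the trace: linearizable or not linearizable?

linearizable

a witness: A, C, B, D, E, F, G, I, H, J
step 1: A store(14) — value 14
step 2: C store(13) — value 13
step 3: B load() → 13 — value 13
step 4: D store(14) — value 14
step 5: E store(13) — value 13
step 6: F load() → 13 — value 13
step 7: G load() → 13 — value 13
step 8: I store(14) — value 14
step 9: H load() → 14 — value 14
step 10: J load() → 14 — value 14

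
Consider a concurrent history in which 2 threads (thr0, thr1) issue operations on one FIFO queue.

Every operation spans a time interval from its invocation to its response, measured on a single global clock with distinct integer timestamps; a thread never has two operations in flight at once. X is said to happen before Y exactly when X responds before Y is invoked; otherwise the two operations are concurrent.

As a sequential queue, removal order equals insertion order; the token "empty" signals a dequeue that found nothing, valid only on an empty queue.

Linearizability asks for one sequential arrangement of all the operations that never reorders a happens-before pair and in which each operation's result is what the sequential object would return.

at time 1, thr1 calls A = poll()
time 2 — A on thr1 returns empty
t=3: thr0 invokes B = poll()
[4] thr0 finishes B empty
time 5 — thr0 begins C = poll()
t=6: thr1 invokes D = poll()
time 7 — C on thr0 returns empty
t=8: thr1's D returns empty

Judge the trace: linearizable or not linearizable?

linearizable

one valid linearization: A, B, C, D
after step 1 (A poll() → empty): queue <>
after step 2 (B poll() → empty): queue <>
after step 3 (C poll() → empty): queue <>
after step 4 (D poll() → empty): queue <>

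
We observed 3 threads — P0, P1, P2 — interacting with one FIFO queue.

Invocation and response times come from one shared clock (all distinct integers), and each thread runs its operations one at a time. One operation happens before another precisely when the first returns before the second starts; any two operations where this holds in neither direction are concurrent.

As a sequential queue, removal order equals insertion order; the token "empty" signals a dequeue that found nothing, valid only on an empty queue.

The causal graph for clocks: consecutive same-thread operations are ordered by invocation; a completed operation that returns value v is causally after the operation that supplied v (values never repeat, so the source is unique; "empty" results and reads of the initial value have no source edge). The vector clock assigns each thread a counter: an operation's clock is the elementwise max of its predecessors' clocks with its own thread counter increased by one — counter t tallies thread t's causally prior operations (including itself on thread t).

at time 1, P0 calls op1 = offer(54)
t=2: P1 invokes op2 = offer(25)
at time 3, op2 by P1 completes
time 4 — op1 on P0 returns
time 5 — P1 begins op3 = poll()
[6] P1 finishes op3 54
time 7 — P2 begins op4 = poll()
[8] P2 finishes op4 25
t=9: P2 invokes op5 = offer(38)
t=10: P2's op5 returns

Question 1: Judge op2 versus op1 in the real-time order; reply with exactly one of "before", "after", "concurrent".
concurrent

op2 spans [2,3], op1 spans [1,4]
the intervals overlap in both directions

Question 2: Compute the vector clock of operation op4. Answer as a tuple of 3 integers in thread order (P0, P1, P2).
(0, 1, 1)

op2, invoked 2, has no incoming edges; only P1's bump applies → (0, 1, 0)
op1, invoked 1, has no incoming edges; only P0's bump applies → (1, 0, 0)
merge at op4 (invoked 7): VC(op2)=(0, 1, 0), own-thread bump on P2 → (0, 1, 1)
merge at op5 (invoked 9): VC(op4)=(0, 1, 1), own-thread bump on P2 → (0, 1, 2)
merge at op3 (invoked 5): VC(op1)=(1, 0, 0), VC(op2)=(0, 1, 0), own-thread bump on P1 → (1, 2, 0)
target: VC(op4) = (0, 1, 1)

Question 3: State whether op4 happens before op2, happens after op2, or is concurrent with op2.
after

op4 spans [7,8], op2 spans [2,3]
resp(op2)=3 < inv(op4)=7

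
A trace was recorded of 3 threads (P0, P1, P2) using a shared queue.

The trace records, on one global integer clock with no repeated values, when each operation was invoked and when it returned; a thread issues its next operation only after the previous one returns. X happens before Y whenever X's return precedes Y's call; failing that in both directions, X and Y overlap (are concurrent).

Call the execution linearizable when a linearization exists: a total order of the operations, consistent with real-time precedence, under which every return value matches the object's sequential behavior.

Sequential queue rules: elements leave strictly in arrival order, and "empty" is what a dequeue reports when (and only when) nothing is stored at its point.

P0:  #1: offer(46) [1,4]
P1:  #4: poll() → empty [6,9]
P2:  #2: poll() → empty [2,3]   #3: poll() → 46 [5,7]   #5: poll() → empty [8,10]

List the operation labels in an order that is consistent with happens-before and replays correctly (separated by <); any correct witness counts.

step 1: #2 poll() → empty — queue <>
step 2: #1 offer(46) — queue <46>
step 3: #3 poll() → 46 — queue <>
step 4: #4 poll() → empty — queue <>
step 5: #5 poll() → empty — queue <>

#2 < #1 < #3 < #4 < #5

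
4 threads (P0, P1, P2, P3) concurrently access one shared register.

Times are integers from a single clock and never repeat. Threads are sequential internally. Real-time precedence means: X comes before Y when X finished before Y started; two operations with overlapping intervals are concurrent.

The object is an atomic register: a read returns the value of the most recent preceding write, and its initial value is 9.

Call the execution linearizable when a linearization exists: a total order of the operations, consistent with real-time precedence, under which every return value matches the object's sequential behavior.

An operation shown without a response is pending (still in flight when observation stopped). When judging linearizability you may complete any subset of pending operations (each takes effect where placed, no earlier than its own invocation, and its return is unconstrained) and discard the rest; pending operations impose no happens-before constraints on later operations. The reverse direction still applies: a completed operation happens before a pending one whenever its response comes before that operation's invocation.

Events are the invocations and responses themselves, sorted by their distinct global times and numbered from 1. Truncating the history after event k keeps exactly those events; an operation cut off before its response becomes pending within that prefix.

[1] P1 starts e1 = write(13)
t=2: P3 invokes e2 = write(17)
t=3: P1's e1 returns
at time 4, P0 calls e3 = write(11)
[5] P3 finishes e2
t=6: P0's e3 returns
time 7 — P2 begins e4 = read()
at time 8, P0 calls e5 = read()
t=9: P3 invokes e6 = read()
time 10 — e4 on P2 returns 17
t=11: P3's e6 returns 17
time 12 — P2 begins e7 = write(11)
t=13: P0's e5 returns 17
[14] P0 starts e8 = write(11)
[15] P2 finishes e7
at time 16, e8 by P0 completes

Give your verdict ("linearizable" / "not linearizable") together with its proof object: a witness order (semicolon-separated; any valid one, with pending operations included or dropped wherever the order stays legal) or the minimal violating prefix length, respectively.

step 1: e1 write(13) — value 13
step 2: e3 write(11) — value 11
step 3: e2 write(17) — value 17
step 4: e4 read() → 17 — value 17
step 5: e5 read() → 17 — value 17
step 6: e6 read() → 17 — value 17
step 7: e7 write(11) — value 11
step 8: e8 write(11) — value 11

linearizable — witness: e1; e3; e2; e4; e5; e6; e7; e8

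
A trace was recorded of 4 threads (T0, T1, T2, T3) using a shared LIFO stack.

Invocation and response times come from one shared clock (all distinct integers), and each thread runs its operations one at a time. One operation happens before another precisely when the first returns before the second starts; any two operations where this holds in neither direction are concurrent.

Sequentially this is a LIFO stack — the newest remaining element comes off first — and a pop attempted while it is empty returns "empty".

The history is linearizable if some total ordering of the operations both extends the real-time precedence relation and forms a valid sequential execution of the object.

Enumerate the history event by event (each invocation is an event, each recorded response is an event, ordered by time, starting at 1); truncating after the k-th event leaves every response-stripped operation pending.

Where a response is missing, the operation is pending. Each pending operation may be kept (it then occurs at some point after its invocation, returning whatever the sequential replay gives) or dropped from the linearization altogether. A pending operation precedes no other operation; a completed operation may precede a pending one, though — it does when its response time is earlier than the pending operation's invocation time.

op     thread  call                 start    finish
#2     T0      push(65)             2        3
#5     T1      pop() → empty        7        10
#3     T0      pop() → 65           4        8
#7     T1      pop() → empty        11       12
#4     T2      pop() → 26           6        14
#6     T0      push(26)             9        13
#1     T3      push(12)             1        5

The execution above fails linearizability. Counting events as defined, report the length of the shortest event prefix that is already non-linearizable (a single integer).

14

a valid linearization of events 1..13 exists, for instance #1, #2, #3, #4, #5, #7, #6:
step 1: #1 push(12) — stack <12>
step 2: #2 push(65) — stack <12,65>
step 3: #3 pop() → 65 — stack <12>
step 4: #4 pop() (pending, included) — stack <>
step 5: #5 pop() → empty — stack <>
step 6: #7 pop() → empty — stack <>
step 7: #6 push(26) — stack <26>
event 14 — #4's response, time 14 — after it, nothing linearizes
for example #1, #2, #3, #4, #5, #6, #7 fails at step 4: #4 pop() → 26 is not legal there
for example #1, #2, #3, #4, #5, #7, #6 fails at step 4: #4 pop() → 26 is not legal there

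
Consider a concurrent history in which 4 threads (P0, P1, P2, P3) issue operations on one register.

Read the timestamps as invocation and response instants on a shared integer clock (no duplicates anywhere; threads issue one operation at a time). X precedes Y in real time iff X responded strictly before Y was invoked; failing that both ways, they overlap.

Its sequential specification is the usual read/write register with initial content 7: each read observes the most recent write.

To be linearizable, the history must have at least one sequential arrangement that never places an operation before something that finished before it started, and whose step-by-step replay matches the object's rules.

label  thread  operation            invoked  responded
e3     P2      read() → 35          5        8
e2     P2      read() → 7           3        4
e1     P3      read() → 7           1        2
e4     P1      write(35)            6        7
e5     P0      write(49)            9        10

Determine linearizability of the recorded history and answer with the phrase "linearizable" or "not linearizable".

linearizable

one valid linearization: e1, e2, e4, e3, e5
after step 1 (e1 read() → 7): value 7
after step 2 (e2 read() → 7): value 7
after step 3 (e4 write(35)): value 35
after step 4 (e3 read() → 35): value 35
after step 5 (e5 write(49)): value 49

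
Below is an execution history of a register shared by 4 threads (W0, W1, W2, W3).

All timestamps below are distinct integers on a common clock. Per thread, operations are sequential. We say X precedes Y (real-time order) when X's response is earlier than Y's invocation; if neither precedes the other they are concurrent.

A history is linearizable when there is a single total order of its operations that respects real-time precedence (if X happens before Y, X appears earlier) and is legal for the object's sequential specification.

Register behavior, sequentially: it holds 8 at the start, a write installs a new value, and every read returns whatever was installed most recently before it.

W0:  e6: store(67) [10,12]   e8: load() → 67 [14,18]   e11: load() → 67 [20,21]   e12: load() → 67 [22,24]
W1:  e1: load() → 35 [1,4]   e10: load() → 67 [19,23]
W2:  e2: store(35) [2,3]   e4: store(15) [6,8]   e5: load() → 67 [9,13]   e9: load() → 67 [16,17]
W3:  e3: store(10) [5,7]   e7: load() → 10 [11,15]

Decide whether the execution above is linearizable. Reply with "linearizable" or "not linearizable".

a witness: e2, e1, e4, e3, e7, e6, e5, e8, e9, e10, e11, e12
after step 1 (e2 store(35)): value 35
after step 2 (e1 load() → 35): value 35
after step 3 (e4 store(15)): value 15
after step 4 (e3 store(10)): value 10
after step 5 (e7 load() → 10): value 10
after step 6 (e6 store(67)): value 67
after step 7 (e5 load() → 67): value 67
after step 8 (e8 load() → 67): value 67
after step 9 (e9 load() → 67): value 67
after step 10 (e10 load() → 67): value 67
after step 11 (e11 load() → 67): value 67
after step 12 (e12 load() → 67): value 67

linearizable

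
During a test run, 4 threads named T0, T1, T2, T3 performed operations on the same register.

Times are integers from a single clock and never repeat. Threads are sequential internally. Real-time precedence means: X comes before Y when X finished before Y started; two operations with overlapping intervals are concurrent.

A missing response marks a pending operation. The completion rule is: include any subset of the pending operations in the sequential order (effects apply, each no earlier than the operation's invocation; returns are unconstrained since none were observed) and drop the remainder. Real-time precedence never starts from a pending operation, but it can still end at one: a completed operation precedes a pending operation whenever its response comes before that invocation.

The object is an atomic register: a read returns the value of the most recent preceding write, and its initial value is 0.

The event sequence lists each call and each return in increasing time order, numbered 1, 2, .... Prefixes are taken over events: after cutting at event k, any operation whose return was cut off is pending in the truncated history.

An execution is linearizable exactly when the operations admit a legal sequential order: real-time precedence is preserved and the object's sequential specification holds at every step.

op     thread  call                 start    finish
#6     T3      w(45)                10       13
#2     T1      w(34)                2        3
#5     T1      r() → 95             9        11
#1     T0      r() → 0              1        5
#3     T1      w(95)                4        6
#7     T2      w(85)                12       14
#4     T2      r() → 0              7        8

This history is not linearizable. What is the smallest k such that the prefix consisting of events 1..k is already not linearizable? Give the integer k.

8

events 1..7 are still linearizable — one witness is #1, #2, #3:
after step 1 (#1 r() → 0): value 0
after step 2 (#2 w(34)): value 34
after step 3 (#3 w(95)): value 95
with event 8 included (#4 responding at time 8), all real-time-consistent orders fail
e.g. #1, #2, #3, #4: illegal at step 4, since #4 r() → 0 cannot apply there
e.g. #2, #1, #3, #4: illegal at step 2, since #1 r() → 0 cannot apply there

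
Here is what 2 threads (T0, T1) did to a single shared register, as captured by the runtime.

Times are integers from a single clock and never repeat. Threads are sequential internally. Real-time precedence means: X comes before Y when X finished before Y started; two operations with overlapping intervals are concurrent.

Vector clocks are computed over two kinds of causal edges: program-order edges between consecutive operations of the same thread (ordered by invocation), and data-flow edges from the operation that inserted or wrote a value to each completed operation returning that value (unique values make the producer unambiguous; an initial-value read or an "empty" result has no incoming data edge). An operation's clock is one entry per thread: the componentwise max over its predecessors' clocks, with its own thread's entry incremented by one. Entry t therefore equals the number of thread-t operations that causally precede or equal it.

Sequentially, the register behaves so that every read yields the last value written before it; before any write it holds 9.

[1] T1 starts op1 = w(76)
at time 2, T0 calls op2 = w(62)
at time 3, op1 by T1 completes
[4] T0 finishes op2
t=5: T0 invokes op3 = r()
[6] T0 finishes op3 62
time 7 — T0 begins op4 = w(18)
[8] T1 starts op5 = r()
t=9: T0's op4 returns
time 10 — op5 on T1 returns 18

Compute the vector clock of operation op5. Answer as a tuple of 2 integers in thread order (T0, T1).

(3, 2)

no predecessors for op1 (invoked 1): T1 increments from zero → (0, 1)
no predecessors for op2 (invoked 2): T0 increments from zero → (1, 0)
merge at op3 (invoked 5): VC(op2)=(1, 0), own-thread bump on T0 → (2, 0)
merge at op4 (invoked 7): VC(op3)=(2, 0), own-thread bump on T0 → (3, 0)
merge at op5 (invoked 8): VC(op1)=(0, 1), VC(op4)=(3, 0), own-thread bump on T1 → (3, 2)
target: VC(op5) = (3, 2)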